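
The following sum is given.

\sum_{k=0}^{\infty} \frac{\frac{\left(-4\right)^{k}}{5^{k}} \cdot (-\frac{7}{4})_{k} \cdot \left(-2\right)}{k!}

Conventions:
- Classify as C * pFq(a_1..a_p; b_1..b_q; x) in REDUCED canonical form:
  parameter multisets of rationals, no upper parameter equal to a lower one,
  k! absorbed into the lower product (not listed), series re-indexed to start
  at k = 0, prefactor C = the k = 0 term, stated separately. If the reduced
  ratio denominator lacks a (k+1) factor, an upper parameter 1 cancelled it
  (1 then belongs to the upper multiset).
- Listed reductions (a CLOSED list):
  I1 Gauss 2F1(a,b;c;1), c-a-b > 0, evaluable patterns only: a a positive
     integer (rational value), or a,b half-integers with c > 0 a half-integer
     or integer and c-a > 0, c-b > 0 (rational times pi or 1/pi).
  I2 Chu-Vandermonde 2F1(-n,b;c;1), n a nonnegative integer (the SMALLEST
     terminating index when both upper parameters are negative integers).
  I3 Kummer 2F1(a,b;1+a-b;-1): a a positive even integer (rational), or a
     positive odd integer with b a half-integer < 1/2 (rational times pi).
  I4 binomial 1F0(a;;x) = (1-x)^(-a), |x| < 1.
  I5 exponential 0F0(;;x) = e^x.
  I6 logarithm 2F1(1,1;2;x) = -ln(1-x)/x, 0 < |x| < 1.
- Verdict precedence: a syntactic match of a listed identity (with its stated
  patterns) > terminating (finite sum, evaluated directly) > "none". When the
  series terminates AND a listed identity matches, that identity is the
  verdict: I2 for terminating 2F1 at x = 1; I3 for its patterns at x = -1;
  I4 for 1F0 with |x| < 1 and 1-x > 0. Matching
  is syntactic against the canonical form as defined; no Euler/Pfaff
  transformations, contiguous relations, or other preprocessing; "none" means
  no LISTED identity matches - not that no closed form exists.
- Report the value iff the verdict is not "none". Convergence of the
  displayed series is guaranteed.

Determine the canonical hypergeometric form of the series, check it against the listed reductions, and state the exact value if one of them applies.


Classification (C = -2): 1F0 with upper {-\frac{7}{4}}, lower {-}, argument x = -\frac{4}{5}. Verdict (x = -\frac{4}{5}): the binomial series (I4) applies (the 1F0 binomial series: exponent 7/4, x = -\frac{4}{5}). Its exact value is \left(-2\right) \cdot \left(\frac{9}{5}\right)^{\frac{7}{4}}.

Structural cue: t_0 = -2 here, and the two geometric factors (C = -2) combine into one argument.
Term ratio: r(k) = -\frac{4}{5} * (k-\frac{7}{4}) / [(k+1)] - rational in k. x = -\frac{4}{5}; t_0 = -2; negate the roots.


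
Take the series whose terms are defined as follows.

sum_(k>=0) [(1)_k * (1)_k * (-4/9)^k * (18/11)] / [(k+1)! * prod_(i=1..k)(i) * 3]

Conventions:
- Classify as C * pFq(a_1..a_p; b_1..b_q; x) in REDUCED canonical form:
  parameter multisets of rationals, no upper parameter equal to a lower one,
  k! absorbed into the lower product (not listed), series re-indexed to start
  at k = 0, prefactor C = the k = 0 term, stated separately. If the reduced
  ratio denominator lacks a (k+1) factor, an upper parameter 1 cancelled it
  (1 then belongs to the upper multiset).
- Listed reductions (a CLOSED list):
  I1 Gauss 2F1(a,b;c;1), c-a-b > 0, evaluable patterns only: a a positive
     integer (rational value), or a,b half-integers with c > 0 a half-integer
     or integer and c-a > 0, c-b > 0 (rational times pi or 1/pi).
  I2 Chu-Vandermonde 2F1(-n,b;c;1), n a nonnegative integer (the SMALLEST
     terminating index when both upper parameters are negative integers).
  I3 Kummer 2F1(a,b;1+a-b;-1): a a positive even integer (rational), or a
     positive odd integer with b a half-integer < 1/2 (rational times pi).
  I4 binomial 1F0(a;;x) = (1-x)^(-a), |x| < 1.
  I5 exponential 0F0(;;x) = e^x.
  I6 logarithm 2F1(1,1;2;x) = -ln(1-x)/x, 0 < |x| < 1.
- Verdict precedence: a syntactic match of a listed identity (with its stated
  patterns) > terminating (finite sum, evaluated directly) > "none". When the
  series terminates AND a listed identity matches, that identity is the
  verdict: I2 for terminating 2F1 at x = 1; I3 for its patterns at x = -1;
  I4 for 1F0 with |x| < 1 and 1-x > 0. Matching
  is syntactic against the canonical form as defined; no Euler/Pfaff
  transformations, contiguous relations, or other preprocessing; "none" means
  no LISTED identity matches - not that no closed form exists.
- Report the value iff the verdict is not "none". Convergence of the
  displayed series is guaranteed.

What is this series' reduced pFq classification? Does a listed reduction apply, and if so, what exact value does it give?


The series (x = -4/9) is 2F1: upper {1, 1}, lower {2}, prefactor 6/11. Verdict (x = -4/9): the logarithmic series (I6) applies (the logarithm: parameters (1,1;2), x = -4/9). Hence: (27/22) * ln(13/9).

Key observation: t_0 being 6/11, the constant factors (prefactor 6/11) combine into one prefactor.
Term ratio: r(k) = (-4/9) * (k+1) (k+1) / [(k+2) (k+1)] ; factor over Q: parameters, x = (-4/9), and C = 6/11.


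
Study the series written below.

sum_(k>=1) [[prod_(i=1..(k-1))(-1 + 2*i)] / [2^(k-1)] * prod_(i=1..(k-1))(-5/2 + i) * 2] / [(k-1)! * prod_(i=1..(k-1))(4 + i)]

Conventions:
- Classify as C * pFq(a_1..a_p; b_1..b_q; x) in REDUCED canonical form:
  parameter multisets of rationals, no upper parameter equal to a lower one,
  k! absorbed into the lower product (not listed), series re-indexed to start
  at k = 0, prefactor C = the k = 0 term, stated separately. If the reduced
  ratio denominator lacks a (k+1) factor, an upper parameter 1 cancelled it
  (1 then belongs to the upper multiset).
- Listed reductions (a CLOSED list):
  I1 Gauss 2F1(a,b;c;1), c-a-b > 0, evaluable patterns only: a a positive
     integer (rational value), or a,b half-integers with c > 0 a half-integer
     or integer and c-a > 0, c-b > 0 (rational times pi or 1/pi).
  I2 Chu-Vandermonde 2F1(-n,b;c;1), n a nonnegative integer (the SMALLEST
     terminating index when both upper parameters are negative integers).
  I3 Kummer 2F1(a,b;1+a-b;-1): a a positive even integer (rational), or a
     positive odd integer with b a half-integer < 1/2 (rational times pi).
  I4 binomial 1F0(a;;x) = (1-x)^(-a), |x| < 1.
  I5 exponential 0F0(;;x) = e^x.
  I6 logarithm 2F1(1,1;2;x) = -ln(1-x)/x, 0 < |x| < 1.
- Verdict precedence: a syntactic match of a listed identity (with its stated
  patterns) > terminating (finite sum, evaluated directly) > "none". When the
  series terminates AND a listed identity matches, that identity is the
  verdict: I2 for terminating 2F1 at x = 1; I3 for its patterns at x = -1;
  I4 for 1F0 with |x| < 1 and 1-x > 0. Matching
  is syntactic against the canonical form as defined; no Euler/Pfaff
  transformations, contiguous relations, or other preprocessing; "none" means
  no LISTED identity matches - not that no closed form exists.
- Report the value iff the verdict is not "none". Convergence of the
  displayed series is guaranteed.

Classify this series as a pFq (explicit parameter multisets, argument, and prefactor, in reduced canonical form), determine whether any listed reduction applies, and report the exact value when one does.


Classification (C = 2): 2F1 with upper {-3/2, 1/2}, lower {5}, argument x = 1. Verdict (x = 1): the half-integer Gauss pattern (I1) applies (x = 1; upper {-3/2, 1/2} half-integers, c = 5 in the evaluable pattern). Sum: (131072/24255) / pi.

Key step: x = 1 and the running product (C = 2) telescopes to a rising factorial.
Consecutive-term ratio: r(k) = 1 * (k-3/2) (k+1/2) / [(k+5) (k+1)] - rational in k. x = 1; t_0 = 2; negate the roots.


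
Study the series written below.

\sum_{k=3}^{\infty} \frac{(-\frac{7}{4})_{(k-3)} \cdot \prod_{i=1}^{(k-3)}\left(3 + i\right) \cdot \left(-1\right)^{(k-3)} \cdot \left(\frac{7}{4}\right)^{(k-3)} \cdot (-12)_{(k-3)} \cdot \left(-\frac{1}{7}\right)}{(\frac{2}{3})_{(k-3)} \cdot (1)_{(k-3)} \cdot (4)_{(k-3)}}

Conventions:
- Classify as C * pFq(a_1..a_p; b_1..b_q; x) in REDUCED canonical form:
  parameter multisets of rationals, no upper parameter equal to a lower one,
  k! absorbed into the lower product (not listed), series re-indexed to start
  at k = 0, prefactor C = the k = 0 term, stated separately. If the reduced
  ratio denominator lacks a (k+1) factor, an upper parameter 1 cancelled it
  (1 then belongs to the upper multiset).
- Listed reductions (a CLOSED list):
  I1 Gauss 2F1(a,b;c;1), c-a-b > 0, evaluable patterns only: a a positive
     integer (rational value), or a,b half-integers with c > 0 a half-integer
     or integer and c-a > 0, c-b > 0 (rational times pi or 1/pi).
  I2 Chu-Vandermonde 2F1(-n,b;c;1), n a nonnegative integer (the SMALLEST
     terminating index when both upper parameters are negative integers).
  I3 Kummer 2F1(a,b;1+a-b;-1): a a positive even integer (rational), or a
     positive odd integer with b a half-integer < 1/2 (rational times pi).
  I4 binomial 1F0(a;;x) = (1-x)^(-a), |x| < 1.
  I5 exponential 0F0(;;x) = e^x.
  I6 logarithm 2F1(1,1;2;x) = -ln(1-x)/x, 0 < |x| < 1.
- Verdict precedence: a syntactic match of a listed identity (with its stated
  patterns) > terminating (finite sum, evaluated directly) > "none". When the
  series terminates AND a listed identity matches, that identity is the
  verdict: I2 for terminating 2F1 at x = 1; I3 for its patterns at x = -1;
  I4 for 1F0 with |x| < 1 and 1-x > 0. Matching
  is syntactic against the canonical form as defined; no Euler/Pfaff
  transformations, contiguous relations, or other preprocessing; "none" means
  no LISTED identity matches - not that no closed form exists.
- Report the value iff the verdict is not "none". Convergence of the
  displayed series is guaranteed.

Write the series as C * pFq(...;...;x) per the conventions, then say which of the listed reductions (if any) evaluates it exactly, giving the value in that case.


Prefactor -\frac{1}{7}, argument -\frac{7}{4}: 2F1 with upper {-12, -\frac{7}{4}} over lower {\frac{2}{3}}. Verdict: terminating (-12 upstairs). 13 nonzero terms in all; added directly. Value: -\frac{7369117877940150023895739}{31555461581089401733120}.

The tell: t_0 being -\frac{1}{7}, the running product (C = -1/7) telescopes to a rising factorial.
Step ratio: r(k) = -\frac{7}{4} * (k-12) (k-\frac{7}{4}) / [(k+\frac{2}{3}) (k+1)] - poly over poly, x = -\frac{7}{4} from leading terms; C = -\frac{1}{7} at k = 0.


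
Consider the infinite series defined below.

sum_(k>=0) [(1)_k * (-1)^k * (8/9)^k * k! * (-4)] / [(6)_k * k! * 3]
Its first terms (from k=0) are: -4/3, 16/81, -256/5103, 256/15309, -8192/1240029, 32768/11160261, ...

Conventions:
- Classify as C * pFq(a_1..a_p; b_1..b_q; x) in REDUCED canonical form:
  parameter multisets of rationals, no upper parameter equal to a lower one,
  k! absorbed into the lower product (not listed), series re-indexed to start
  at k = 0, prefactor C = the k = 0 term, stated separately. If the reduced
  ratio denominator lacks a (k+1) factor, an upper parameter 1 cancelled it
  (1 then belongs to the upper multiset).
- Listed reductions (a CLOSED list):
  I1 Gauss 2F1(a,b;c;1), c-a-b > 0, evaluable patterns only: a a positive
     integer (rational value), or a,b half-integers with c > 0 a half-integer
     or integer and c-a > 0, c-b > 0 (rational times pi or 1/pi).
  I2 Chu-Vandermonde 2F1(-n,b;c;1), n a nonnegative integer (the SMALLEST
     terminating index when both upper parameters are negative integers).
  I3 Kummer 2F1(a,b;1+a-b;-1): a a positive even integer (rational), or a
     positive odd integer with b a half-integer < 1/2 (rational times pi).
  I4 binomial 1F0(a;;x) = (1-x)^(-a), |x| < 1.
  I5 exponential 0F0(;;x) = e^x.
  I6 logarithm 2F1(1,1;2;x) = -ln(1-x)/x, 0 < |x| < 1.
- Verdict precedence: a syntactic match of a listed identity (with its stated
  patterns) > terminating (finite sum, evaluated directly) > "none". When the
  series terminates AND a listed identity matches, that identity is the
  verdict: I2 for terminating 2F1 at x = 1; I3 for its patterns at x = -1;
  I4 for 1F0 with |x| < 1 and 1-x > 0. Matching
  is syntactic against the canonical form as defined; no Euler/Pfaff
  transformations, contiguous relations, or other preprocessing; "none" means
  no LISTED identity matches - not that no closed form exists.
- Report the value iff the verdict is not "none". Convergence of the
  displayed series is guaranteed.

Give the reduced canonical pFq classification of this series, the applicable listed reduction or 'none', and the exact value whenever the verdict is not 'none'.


Prefactor -4/3, argument -8/9: 2F1 with upper {1, 1} over lower {6}. Verdict: none. No listed pattern accepts 2F1(1, 1; 6; -8/9).

Key step: x = (-8/9) and the constant factors (C = -4/3, x = -8/9) combine into one prefactor.
Ratio: r(k) = (-8/9) * (k+1) (k+1) / [(k+6) (k+1)] - rational in k. x = (-8/9); t_0 = -4/3; negate the roots.


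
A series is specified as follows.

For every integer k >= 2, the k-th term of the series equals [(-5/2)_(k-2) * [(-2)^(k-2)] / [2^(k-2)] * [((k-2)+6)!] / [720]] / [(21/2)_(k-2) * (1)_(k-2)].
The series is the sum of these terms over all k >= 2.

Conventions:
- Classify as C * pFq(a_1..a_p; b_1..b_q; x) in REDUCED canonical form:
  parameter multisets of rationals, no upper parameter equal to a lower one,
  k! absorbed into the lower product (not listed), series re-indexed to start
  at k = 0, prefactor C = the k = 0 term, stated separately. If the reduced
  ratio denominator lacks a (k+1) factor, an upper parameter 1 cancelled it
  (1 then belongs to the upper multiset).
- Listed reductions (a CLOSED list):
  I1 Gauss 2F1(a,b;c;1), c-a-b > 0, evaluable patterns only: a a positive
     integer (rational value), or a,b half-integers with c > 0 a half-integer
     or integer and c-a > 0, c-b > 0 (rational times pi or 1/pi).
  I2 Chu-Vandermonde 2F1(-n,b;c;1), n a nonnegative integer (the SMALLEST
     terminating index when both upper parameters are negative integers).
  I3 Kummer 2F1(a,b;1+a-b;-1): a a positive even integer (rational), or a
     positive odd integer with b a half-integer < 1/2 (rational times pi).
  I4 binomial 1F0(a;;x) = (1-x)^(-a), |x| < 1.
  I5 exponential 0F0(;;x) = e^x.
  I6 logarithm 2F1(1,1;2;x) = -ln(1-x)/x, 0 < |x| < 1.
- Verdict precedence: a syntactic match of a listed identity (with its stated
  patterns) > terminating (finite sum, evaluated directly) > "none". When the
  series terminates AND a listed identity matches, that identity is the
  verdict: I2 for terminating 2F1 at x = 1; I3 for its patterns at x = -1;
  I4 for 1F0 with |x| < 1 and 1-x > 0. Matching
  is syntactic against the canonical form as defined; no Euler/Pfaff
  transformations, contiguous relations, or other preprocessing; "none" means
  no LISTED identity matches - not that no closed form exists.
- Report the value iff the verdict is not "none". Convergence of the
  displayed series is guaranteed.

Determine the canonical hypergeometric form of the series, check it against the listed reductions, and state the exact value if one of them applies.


x = -1 here; the reduced form reads 2F1, upper {-5/2, 7}, lower {21/2}, C = 1. Verdict (x = -1): the Kummer evaluation I3 applies (x = -1; c = 21/2 equals 1+a-b for upper {-5/2, 7}: listed pattern). Its exact value is (4849845/4194304) * pi.

First insight: with t_0 = 1, the factorial ratio (C = 1) (k+a-1)!/(a-1)! is a rising factorial (a)_k.
Consecutive-term ratio: r(k) = (-1) * (k-5/2) (k+7) / [(k+21/2) (k+1)] - poly over poly, x = (-1) from leading terms; C = 1 at k = 0.


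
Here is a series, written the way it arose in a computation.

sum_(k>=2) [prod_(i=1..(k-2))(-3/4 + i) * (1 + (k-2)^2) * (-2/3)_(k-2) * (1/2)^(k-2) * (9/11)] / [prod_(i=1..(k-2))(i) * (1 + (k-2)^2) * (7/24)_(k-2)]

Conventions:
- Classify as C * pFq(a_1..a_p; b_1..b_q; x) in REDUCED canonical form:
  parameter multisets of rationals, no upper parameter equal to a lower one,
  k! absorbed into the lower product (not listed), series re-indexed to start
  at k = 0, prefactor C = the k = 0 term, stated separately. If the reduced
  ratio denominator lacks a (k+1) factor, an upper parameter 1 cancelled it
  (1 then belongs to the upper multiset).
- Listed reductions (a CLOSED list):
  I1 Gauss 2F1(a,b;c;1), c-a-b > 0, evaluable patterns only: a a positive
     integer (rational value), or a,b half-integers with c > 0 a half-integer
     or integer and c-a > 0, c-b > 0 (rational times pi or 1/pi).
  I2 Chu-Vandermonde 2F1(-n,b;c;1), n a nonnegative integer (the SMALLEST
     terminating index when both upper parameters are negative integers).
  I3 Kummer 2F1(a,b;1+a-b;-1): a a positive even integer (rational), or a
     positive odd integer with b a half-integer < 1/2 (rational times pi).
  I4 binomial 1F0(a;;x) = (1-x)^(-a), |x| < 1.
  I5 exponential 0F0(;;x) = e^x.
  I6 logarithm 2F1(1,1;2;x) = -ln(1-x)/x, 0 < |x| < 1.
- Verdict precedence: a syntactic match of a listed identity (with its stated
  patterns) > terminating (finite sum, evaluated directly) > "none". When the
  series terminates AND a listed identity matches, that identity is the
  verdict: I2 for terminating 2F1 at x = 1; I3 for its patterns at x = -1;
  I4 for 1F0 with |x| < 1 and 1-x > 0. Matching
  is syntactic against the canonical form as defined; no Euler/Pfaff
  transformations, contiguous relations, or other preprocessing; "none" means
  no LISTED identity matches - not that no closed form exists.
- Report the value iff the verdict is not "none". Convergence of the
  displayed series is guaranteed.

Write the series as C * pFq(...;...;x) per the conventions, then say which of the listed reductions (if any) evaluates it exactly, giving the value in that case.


Prefactor 9/11, argument 1/2: 2F1 with upper {-2/3, 1/4} over lower {7/24}. Verdict: none (x = 1/2): each listed identity misses the multisets {-2/3, 1/4} ; {7/24}.

Structural cue: with t_0 = 9/11, the product of the first k integers (prefactor 9/11) is k!.
Adjacent-term ratio: r(k) = (1/2) * (k-2/3) (k+1/4) / [(k+7/24) (k+1)] - rational in k, leading ratio (1/2); with t_0 = 9/11, classification follows.


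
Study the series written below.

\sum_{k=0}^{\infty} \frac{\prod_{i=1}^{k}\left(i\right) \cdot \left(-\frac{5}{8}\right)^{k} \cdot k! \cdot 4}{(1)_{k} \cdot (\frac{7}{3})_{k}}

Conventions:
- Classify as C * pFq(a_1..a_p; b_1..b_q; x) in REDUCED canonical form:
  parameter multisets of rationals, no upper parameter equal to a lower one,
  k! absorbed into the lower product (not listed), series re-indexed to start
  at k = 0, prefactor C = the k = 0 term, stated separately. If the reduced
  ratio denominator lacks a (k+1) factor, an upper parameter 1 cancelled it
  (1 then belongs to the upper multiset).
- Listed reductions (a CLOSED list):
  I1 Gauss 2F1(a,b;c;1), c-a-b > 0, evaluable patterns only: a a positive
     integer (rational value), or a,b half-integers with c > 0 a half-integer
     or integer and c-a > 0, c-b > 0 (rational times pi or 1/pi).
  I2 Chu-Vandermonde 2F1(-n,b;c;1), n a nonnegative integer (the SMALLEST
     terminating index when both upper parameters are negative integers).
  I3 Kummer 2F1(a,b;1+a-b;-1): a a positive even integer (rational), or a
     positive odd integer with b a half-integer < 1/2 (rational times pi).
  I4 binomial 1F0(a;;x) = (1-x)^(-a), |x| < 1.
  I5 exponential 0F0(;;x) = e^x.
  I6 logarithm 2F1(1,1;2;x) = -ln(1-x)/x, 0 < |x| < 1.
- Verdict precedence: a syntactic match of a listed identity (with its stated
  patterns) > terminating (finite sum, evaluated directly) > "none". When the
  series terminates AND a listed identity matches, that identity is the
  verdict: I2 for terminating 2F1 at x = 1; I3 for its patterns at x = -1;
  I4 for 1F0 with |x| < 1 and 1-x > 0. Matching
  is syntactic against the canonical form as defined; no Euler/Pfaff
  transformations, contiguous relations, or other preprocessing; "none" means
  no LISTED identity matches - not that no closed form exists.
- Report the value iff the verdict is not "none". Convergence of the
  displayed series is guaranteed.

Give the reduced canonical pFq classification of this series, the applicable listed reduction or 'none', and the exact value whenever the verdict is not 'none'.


Key observation: from the first term 4: the running product (C = 4) telescopes to a rising factorial.
Ratio: r(k) = -\frac{5}{8} * (k+1) (k+1) / [(k+\frac{7}{3}) (k+1)] - rational in k, leading ratio -\frac{5}{8}; with t_0 = 4, classification follows.

Prefactor 4, argument -\frac{5}{8}: 2F1 with upper {1, 1} over lower {\frac{7}{3}}. Verdict: none (x = -\frac{5}{8}): each listed identity misses the multisets {1, 1} ; {\frac{7}{3}}.


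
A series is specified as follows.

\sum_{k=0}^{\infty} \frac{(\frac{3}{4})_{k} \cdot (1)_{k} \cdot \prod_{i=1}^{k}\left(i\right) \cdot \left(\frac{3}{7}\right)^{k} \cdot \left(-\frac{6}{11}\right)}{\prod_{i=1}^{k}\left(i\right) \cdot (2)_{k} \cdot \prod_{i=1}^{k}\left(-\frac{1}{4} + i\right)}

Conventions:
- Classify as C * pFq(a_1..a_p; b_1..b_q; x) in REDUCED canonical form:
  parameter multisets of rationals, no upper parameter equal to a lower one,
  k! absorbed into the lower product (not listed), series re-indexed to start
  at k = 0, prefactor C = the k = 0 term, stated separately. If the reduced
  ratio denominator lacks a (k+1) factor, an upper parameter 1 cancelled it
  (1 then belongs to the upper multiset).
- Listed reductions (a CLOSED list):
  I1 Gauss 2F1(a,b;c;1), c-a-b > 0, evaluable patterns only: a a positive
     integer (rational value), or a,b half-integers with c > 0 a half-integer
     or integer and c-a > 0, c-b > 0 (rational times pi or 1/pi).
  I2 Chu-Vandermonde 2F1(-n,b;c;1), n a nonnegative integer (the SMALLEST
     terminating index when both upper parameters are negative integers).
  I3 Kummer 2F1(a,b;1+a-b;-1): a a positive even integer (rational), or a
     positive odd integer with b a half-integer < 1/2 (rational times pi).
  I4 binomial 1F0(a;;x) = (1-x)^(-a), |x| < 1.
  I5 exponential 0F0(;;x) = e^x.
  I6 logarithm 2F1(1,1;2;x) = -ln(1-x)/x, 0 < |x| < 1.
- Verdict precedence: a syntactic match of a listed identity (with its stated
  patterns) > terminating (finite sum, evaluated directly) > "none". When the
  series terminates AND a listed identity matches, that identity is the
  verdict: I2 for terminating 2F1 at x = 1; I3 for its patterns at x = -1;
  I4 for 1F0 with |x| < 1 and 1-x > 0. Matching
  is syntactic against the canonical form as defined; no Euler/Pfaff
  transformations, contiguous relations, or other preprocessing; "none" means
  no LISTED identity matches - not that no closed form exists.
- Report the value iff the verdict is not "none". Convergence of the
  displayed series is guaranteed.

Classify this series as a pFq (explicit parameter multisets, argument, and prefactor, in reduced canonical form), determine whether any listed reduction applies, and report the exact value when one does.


Prefactor -\frac{6}{11}, argument \frac{3}{7}: 2F1 with upper {1, 1} over lower {2}. Verdict: logarithm (I6) fires (the logarithm: parameters (1,1;2), x = \frac{3}{7}). Sum: \frac{14}{11} \cdot \ln\left(\frac{4}{7}\right).

First insight: x = \frac{3}{7} and the running product (C = -6/11) telescopes to a rising factorial.
Consecutive-term ratio: r(k) = \frac{3}{7} * (k+1) (k+1) / [(k+2) (k+1)] - rational; roots negated = parameters, x = \frac{3}{7}, C = -\frac{6}{11}.


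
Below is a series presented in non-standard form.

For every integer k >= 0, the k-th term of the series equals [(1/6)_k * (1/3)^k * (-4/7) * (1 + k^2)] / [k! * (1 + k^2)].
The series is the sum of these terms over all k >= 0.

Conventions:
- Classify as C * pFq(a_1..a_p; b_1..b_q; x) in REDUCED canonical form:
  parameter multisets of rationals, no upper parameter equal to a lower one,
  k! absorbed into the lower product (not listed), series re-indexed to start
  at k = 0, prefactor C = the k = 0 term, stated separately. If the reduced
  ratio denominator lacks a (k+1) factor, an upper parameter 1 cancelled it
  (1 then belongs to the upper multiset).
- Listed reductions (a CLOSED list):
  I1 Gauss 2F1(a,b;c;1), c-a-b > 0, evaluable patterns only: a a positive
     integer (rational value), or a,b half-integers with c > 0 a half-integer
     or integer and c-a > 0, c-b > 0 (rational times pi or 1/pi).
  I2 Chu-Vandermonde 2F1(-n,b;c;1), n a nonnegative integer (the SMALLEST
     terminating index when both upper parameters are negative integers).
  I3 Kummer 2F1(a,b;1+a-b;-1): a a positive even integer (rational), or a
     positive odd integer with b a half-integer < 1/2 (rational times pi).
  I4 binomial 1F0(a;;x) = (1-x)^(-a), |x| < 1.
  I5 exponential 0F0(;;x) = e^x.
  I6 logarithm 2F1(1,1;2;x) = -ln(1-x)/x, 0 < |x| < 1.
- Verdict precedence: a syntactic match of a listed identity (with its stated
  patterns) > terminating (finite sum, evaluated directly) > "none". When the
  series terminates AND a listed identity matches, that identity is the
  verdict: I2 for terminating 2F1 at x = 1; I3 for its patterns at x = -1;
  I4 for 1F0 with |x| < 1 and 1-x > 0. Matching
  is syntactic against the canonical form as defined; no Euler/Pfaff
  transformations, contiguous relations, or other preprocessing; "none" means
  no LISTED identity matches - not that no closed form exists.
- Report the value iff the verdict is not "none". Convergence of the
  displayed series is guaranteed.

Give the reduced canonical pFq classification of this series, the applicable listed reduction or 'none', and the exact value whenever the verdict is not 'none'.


Prefactor -4/7, argument 1/3: 1F0 with upper {1/6} over lower {-}. Verdict: binomial (I4) applies (the 1F0 binomial series: exponent -1/6, x = 1/3). Its exact value is (-4/7) * (2/3)^(-1/6).

First insight: t_0 = -4/7 here, and k^2 + 1 divides numerator and denominator alike; C = -4/7, x = 1/3 after cancelling.
Term ratio: r(k) = (1/3) * (k+1/6) / [(k+1)] - rational; roots negated = parameters, x = (1/3), C = -4/7.


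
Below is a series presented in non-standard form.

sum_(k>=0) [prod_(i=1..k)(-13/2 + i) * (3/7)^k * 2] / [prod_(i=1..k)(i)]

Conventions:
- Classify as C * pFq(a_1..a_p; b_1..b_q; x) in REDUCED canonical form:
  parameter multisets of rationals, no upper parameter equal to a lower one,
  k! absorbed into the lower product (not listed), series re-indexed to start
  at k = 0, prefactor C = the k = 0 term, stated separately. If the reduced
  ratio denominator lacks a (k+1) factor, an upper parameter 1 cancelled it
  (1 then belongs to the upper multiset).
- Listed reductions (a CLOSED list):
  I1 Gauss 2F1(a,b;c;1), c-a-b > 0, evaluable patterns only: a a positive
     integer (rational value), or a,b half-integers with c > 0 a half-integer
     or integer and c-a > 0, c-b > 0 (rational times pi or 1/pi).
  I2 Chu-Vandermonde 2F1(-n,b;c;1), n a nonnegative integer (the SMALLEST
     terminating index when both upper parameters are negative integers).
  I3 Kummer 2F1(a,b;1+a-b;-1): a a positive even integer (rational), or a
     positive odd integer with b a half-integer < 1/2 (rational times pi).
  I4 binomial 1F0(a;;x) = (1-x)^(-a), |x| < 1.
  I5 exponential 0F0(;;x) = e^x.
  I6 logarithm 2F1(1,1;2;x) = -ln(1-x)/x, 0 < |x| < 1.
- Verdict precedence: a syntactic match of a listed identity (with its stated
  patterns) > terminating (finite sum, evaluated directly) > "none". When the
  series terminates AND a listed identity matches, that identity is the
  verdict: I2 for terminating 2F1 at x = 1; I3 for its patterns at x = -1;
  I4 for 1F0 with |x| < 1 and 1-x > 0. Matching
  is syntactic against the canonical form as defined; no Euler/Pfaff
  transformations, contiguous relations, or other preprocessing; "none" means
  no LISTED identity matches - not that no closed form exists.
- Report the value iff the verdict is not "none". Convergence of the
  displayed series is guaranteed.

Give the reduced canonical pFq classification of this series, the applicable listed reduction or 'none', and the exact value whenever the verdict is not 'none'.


Reduced: x = 3/7, 1F0, upper = {-11/2}, lower = {-}, C = 2. Verdict: the I4 binomial reduction applies (the 1F0 binomial series: exponent 11/2, x = 3/7). Exact value: 2 * (4/7)^(11/2).

The tell: from the first term 2: the running product (C = 2) telescopes to a rising factorial.
Adjacent-term ratio: r(k) = (3/7) * (k-11/2) / [(k+1)] - rational in k. x = (3/7); t_0 = 2; negate the roots.


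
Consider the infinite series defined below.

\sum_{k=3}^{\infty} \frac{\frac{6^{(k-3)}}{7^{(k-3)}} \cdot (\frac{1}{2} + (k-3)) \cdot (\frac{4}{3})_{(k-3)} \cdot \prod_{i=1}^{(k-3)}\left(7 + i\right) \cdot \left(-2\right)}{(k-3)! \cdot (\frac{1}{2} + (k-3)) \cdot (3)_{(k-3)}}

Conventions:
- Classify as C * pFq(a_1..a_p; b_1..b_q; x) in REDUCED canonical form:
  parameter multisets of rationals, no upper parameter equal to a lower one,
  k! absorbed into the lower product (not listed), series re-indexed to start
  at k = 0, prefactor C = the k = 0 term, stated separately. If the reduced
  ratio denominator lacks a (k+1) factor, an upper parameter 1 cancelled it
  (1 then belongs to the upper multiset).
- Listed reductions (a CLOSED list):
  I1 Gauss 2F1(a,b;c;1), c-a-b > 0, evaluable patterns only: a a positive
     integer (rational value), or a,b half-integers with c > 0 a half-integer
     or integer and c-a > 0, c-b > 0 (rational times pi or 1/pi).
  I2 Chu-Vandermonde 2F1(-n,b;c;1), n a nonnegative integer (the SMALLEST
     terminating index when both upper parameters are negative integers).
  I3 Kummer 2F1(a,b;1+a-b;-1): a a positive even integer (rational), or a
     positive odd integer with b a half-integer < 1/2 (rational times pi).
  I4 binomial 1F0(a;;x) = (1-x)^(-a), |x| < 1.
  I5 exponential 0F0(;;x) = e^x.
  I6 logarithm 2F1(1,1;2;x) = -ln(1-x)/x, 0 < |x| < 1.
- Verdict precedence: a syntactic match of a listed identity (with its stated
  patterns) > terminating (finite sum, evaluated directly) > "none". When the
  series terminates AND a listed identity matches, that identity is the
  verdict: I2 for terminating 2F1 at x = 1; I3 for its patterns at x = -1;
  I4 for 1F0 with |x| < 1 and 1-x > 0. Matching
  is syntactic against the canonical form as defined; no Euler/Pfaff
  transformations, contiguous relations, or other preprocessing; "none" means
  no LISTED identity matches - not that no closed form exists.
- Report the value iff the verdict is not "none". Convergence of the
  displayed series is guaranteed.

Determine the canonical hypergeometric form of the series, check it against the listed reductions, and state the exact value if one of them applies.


Key step: t_0 being -2, the two geometric factors (prefactor -2) combine into one argument.
Step ratio: r(k) = \frac{6}{7} * (k+\frac{4}{3}) (k+8) / [(k+3) (k+1)] - rational in k. x = \frac{6}{7}; t_0 = -2; negate the roots.

Reduced: x = \frac{6}{7}, 2F1, upper = {\frac{4}{3}, 8}, lower = {3}, C = -2. Verdict: none here - no I1-I6 shape fits x = \frac{6}{7} with lower {3}.


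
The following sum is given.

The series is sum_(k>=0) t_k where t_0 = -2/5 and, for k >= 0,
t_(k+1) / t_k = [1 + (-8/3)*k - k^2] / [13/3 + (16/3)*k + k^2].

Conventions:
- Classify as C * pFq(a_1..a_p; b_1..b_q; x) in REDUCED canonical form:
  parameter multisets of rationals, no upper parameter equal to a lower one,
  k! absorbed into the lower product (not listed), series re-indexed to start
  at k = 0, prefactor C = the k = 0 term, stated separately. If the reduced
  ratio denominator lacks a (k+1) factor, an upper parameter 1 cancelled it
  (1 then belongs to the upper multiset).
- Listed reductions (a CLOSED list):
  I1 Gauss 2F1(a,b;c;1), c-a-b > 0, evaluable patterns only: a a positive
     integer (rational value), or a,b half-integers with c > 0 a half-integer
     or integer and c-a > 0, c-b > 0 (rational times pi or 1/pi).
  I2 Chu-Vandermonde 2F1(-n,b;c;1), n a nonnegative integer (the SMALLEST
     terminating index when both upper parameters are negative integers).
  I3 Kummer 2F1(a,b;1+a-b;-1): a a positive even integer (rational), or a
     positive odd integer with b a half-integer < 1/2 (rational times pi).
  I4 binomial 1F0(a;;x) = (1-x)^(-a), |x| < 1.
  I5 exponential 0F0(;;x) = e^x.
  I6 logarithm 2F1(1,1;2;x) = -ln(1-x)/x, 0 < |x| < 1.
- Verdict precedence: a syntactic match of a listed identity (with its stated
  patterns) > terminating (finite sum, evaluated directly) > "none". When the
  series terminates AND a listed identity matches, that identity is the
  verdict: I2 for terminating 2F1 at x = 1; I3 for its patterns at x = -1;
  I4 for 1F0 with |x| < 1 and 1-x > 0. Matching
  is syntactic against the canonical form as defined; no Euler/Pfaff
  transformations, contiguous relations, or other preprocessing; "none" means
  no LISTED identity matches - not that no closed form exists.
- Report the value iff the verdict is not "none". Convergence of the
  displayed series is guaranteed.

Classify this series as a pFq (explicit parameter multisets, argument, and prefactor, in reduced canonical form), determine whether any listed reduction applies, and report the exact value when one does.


Prefactor -2/5, argument -1: 2F1 with upper {-1/3, 3} over lower {13/3}. Verdict: none - this 2F1 at x = -1 matches no listed pattern, and upper {-1/3, 3} holds no stopper.

The tell: from the first term -2/5: factor the ratio over Q (C = -2/5, x = -1): negated roots = parameters.
Consecutive-term ratio: r(k) = (-1) * (k-1/3) (k+3) / [(k+13/3) (k+1)] - rational; roots negated = parameters, x = (-1), C = -2/5.


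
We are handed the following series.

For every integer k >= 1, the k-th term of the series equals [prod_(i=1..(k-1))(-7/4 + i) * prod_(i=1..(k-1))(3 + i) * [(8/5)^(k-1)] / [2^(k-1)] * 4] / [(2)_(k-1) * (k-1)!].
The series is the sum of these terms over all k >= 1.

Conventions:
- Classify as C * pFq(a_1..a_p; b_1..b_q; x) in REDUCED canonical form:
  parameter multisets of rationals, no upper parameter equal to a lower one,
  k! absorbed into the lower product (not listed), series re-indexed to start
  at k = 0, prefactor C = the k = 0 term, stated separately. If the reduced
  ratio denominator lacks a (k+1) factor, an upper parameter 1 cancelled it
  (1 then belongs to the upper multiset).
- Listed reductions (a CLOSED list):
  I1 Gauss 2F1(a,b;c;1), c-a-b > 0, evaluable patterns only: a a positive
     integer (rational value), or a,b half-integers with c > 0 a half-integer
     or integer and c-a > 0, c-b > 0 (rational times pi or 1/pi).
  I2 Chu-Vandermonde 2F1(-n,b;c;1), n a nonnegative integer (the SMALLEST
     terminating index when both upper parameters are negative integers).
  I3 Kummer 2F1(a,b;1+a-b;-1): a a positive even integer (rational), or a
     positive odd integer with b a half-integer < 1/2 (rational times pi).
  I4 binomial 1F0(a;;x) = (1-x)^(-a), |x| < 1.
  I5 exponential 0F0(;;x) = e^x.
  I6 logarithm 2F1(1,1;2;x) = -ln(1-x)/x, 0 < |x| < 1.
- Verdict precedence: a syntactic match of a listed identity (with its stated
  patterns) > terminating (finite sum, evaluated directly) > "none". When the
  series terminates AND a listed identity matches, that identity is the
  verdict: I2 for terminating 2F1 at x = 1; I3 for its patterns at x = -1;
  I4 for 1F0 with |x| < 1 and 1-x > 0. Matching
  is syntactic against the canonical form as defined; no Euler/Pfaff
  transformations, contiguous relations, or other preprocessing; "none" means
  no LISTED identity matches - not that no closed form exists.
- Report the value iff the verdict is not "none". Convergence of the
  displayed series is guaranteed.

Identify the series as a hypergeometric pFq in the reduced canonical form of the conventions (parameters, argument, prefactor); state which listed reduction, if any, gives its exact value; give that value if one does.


This is 4 * 2F1(-3/4, 4; 2; 4/5) in reduced canonical form. Verdict: none - this 2F1 at x = 4/5 matches no listed pattern, and upper {-3/4, 4} holds no stopper.

Key observation: t_0 being 4, the running product (C = 4, x = 4/5) telescopes to a rising factorial.
Term ratio: r(k) = (4/5) * (k-3/4) (k+4) / [(k+2) (k+1)] - rational in k, leading ratio (4/5); with t_0 = 4, classification follows.


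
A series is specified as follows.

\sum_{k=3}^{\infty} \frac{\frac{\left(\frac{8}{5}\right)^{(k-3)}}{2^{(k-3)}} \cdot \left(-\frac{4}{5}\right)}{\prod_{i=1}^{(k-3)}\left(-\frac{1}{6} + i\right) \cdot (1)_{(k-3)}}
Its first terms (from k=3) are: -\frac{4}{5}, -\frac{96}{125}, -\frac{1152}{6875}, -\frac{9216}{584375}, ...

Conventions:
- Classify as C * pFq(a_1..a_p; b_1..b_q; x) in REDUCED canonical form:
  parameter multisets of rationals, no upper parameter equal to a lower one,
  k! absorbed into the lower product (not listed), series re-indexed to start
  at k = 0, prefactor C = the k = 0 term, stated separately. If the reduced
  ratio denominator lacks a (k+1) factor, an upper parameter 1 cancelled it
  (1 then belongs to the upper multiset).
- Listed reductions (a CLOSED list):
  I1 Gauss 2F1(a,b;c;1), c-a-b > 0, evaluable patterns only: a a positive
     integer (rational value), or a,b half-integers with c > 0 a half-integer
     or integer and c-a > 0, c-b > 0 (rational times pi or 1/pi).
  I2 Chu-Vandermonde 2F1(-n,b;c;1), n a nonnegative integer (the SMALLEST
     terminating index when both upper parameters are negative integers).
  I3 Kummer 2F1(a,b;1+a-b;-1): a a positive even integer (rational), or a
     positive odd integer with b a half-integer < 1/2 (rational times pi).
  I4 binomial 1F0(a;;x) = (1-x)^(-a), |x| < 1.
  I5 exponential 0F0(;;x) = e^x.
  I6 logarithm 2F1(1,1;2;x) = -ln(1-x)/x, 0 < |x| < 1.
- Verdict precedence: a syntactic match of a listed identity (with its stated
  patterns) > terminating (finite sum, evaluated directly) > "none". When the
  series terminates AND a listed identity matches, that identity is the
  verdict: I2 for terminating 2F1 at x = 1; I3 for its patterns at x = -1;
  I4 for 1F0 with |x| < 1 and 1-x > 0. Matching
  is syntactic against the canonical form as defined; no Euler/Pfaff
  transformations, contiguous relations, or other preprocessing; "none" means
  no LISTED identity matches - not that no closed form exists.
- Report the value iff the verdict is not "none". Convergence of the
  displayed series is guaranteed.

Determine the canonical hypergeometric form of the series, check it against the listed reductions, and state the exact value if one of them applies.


First insight: with t_0 = -\frac{4}{5}, the two k-th powers (prefactor -4/5) combine into one argument.
Term ratio: r(k) = \frac{4}{5} * 1 / [(k+\frac{5}{6}) (k+1)] - rational in k. x = \frac{4}{5}; t_0 = -\frac{4}{5}; negate the roots.

With C = -\frac{4}{5}: the canonical form is 0F1(-; \frac{5}{6}; \frac{4}{5}). Verdict: no listed reduction: x = \frac{4}{5} and upper {-} fail every I1-I6 pattern.


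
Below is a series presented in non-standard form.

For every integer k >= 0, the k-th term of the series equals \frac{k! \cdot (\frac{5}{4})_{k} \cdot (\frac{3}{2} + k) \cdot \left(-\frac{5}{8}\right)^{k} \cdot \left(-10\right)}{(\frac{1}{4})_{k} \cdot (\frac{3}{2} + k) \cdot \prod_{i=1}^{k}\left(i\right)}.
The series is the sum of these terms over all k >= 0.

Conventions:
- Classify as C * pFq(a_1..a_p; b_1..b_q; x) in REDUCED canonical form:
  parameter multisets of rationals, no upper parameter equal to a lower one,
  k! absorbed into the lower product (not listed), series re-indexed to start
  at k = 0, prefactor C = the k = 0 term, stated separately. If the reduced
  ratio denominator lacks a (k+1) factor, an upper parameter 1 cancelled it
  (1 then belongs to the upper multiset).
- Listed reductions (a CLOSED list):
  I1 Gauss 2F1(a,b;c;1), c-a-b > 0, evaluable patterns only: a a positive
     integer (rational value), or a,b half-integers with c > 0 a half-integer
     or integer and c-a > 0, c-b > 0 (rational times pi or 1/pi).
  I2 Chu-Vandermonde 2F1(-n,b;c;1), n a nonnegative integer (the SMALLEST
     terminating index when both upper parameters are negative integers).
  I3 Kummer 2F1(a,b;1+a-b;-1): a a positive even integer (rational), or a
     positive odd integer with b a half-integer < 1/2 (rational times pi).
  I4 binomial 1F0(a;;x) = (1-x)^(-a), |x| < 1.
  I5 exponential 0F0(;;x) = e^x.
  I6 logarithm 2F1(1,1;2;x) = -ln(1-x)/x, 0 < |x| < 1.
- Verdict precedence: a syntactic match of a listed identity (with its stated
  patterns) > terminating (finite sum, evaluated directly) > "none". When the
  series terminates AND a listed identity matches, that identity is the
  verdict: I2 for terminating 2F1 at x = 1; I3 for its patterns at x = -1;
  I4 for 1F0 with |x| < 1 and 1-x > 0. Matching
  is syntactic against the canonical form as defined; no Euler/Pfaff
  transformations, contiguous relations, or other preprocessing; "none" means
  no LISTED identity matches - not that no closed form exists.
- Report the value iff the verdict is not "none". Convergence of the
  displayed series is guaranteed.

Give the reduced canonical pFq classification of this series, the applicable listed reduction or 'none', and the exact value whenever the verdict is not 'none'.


x = -\frac{5}{8} here; the reduced form reads 2F1, upper {1, \frac{5}{4}}, lower {\frac{1}{4}}, C = -10. Verdict: none. No listed pattern accepts 2F1(1, \frac{5}{4}; \frac{1}{4}; -\frac{5}{8}).

Key step: from the first term -10: the factorial ratio (C = -10, x = -5/8) (k+a-1)!/(a-1)! is a rising factorial (a)_k.
Ratio: r(k) = -\frac{5}{8} * (k+1) (k+\frac{5}{4}) / [(k+\frac{1}{4}) (k+1)] ; factor over Q: parameters, x = -\frac{5}{8}, and C = -10.
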